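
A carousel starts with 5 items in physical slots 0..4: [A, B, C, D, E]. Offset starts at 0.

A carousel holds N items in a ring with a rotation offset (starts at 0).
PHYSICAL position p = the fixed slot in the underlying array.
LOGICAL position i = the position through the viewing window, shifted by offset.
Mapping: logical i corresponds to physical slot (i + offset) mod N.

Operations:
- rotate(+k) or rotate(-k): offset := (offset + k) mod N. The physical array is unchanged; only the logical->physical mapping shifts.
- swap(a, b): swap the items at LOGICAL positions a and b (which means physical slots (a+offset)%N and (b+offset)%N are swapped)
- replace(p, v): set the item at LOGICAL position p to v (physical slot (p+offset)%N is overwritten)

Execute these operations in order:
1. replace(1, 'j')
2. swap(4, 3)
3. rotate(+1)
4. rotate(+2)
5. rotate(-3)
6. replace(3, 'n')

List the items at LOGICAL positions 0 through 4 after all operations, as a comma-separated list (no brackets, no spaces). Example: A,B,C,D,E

After op 1 (replace(1, 'j')): offset=0, physical=[A,j,C,D,E], logical=[A,j,C,D,E]
After op 2 (swap(4, 3)): offset=0, physical=[A,j,C,E,D], logical=[A,j,C,E,D]
After op 3 (rotate(+1)): offset=1, physical=[A,j,C,E,D], logical=[j,C,E,D,A]
After op 4 (rotate(+2)): offset=3, physical=[A,j,C,E,D], logical=[E,D,A,j,C]
After op 5 (rotate(-3)): offset=0, physical=[A,j,C,E,D], logical=[A,j,C,E,D]
After op 6 (replace(3, 'n')): offset=0, physical=[A,j,C,n,D], logical=[A,j,C,n,D]

Answer: A,j,C,n,D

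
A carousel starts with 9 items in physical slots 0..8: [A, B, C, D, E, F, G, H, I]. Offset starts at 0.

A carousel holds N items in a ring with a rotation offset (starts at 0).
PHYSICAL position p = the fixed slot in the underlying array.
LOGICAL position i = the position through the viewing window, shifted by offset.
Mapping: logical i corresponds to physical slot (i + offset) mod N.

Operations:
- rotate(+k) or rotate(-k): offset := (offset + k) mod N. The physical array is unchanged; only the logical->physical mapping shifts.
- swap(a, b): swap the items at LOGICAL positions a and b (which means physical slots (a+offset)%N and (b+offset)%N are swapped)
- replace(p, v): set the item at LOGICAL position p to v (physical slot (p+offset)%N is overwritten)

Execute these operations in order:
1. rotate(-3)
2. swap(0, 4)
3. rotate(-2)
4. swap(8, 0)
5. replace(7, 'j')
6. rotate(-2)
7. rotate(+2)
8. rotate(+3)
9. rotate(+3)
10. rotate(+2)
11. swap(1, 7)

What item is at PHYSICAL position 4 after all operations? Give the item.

Answer: G

Derivation:
After op 1 (rotate(-3)): offset=6, physical=[A,B,C,D,E,F,G,H,I], logical=[G,H,I,A,B,C,D,E,F]
After op 2 (swap(0, 4)): offset=6, physical=[A,G,C,D,E,F,B,H,I], logical=[B,H,I,A,G,C,D,E,F]
After op 3 (rotate(-2)): offset=4, physical=[A,G,C,D,E,F,B,H,I], logical=[E,F,B,H,I,A,G,C,D]
After op 4 (swap(8, 0)): offset=4, physical=[A,G,C,E,D,F,B,H,I], logical=[D,F,B,H,I,A,G,C,E]
After op 5 (replace(7, 'j')): offset=4, physical=[A,G,j,E,D,F,B,H,I], logical=[D,F,B,H,I,A,G,j,E]
After op 6 (rotate(-2)): offset=2, physical=[A,G,j,E,D,F,B,H,I], logical=[j,E,D,F,B,H,I,A,G]
After op 7 (rotate(+2)): offset=4, physical=[A,G,j,E,D,F,B,H,I], logical=[D,F,B,H,I,A,G,j,E]
After op 8 (rotate(+3)): offset=7, physical=[A,G,j,E,D,F,B,H,I], logical=[H,I,A,G,j,E,D,F,B]
After op 9 (rotate(+3)): offset=1, physical=[A,G,j,E,D,F,B,H,I], logical=[G,j,E,D,F,B,H,I,A]
After op 10 (rotate(+2)): offset=3, physical=[A,G,j,E,D,F,B,H,I], logical=[E,D,F,B,H,I,A,G,j]
After op 11 (swap(1, 7)): offset=3, physical=[A,D,j,E,G,F,B,H,I], logical=[E,G,F,B,H,I,A,D,j]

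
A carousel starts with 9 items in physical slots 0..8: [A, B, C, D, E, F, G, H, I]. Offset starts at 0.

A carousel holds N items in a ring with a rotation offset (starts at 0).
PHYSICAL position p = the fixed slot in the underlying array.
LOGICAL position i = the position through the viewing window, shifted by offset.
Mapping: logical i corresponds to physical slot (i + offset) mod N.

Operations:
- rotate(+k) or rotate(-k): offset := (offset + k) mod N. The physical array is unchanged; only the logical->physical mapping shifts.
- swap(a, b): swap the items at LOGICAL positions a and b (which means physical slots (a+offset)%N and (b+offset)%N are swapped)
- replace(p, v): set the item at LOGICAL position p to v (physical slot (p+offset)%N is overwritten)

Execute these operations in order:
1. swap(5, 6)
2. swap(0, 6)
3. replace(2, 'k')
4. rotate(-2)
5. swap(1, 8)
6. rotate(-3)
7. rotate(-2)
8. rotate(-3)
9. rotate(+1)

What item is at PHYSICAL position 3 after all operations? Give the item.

After op 1 (swap(5, 6)): offset=0, physical=[A,B,C,D,E,G,F,H,I], logical=[A,B,C,D,E,G,F,H,I]
After op 2 (swap(0, 6)): offset=0, physical=[F,B,C,D,E,G,A,H,I], logical=[F,B,C,D,E,G,A,H,I]
After op 3 (replace(2, 'k')): offset=0, physical=[F,B,k,D,E,G,A,H,I], logical=[F,B,k,D,E,G,A,H,I]
After op 4 (rotate(-2)): offset=7, physical=[F,B,k,D,E,G,A,H,I], logical=[H,I,F,B,k,D,E,G,A]
After op 5 (swap(1, 8)): offset=7, physical=[F,B,k,D,E,G,I,H,A], logical=[H,A,F,B,k,D,E,G,I]
After op 6 (rotate(-3)): offset=4, physical=[F,B,k,D,E,G,I,H,A], logical=[E,G,I,H,A,F,B,k,D]
After op 7 (rotate(-2)): offset=2, physical=[F,B,k,D,E,G,I,H,A], logical=[k,D,E,G,I,H,A,F,B]
After op 8 (rotate(-3)): offset=8, physical=[F,B,k,D,E,G,I,H,A], logical=[A,F,B,k,D,E,G,I,H]
After op 9 (rotate(+1)): offset=0, physical=[F,B,k,D,E,G,I,H,A], logical=[F,B,k,D,E,G,I,H,A]

Answer: D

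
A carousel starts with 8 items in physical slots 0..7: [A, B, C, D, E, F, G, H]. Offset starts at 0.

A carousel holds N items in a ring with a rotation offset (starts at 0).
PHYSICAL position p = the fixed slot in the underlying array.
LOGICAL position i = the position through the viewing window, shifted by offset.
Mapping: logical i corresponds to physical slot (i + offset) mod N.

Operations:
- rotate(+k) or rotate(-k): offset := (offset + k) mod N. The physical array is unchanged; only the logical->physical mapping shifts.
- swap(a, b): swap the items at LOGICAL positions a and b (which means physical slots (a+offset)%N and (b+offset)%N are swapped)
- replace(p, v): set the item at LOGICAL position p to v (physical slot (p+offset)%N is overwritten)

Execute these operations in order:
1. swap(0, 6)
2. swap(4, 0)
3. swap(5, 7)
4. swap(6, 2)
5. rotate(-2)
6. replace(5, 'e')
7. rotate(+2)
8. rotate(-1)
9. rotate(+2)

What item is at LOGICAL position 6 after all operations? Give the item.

After op 1 (swap(0, 6)): offset=0, physical=[G,B,C,D,E,F,A,H], logical=[G,B,C,D,E,F,A,H]
After op 2 (swap(4, 0)): offset=0, physical=[E,B,C,D,G,F,A,H], logical=[E,B,C,D,G,F,A,H]
After op 3 (swap(5, 7)): offset=0, physical=[E,B,C,D,G,H,A,F], logical=[E,B,C,D,G,H,A,F]
After op 4 (swap(6, 2)): offset=0, physical=[E,B,A,D,G,H,C,F], logical=[E,B,A,D,G,H,C,F]
After op 5 (rotate(-2)): offset=6, physical=[E,B,A,D,G,H,C,F], logical=[C,F,E,B,A,D,G,H]
After op 6 (replace(5, 'e')): offset=6, physical=[E,B,A,e,G,H,C,F], logical=[C,F,E,B,A,e,G,H]
After op 7 (rotate(+2)): offset=0, physical=[E,B,A,e,G,H,C,F], logical=[E,B,A,e,G,H,C,F]
After op 8 (rotate(-1)): offset=7, physical=[E,B,A,e,G,H,C,F], logical=[F,E,B,A,e,G,H,C]
After op 9 (rotate(+2)): offset=1, physical=[E,B,A,e,G,H,C,F], logical=[B,A,e,G,H,C,F,E]

Answer: F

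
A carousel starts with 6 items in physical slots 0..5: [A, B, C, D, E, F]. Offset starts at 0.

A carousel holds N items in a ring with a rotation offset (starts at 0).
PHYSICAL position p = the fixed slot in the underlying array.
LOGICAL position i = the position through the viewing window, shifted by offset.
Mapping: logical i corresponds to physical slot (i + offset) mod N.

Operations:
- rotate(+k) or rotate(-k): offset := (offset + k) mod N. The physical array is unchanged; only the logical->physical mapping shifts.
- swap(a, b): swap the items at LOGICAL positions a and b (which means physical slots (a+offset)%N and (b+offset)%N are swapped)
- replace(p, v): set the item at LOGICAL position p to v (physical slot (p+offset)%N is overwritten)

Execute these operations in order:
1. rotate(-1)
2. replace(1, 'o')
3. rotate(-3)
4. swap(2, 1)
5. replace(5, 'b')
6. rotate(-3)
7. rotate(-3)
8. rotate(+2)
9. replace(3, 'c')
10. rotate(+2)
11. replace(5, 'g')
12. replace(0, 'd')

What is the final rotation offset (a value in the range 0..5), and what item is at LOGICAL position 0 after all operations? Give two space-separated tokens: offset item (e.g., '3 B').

Answer: 0 d

Derivation:
After op 1 (rotate(-1)): offset=5, physical=[A,B,C,D,E,F], logical=[F,A,B,C,D,E]
After op 2 (replace(1, 'o')): offset=5, physical=[o,B,C,D,E,F], logical=[F,o,B,C,D,E]
After op 3 (rotate(-3)): offset=2, physical=[o,B,C,D,E,F], logical=[C,D,E,F,o,B]
After op 4 (swap(2, 1)): offset=2, physical=[o,B,C,E,D,F], logical=[C,E,D,F,o,B]
After op 5 (replace(5, 'b')): offset=2, physical=[o,b,C,E,D,F], logical=[C,E,D,F,o,b]
After op 6 (rotate(-3)): offset=5, physical=[o,b,C,E,D,F], logical=[F,o,b,C,E,D]
After op 7 (rotate(-3)): offset=2, physical=[o,b,C,E,D,F], logical=[C,E,D,F,o,b]
After op 8 (rotate(+2)): offset=4, physical=[o,b,C,E,D,F], logical=[D,F,o,b,C,E]
After op 9 (replace(3, 'c')): offset=4, physical=[o,c,C,E,D,F], logical=[D,F,o,c,C,E]
After op 10 (rotate(+2)): offset=0, physical=[o,c,C,E,D,F], logical=[o,c,C,E,D,F]
After op 11 (replace(5, 'g')): offset=0, physical=[o,c,C,E,D,g], logical=[o,c,C,E,D,g]
After op 12 (replace(0, 'd')): offset=0, physical=[d,c,C,E,D,g], logical=[d,c,C,E,D,g]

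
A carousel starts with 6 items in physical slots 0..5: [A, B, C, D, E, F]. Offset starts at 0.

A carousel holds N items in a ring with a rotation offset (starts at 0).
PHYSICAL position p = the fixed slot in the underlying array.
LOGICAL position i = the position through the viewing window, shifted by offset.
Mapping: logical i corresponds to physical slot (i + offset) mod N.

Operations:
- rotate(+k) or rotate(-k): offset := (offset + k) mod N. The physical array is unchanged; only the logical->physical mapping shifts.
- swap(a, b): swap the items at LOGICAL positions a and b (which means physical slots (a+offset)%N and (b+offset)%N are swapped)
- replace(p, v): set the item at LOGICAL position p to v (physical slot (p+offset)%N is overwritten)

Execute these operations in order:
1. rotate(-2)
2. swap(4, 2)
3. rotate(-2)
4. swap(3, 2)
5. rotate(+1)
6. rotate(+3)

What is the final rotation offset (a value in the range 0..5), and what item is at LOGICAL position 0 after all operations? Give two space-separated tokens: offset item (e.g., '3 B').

After op 1 (rotate(-2)): offset=4, physical=[A,B,C,D,E,F], logical=[E,F,A,B,C,D]
After op 2 (swap(4, 2)): offset=4, physical=[C,B,A,D,E,F], logical=[E,F,C,B,A,D]
After op 3 (rotate(-2)): offset=2, physical=[C,B,A,D,E,F], logical=[A,D,E,F,C,B]
After op 4 (swap(3, 2)): offset=2, physical=[C,B,A,D,F,E], logical=[A,D,F,E,C,B]
After op 5 (rotate(+1)): offset=3, physical=[C,B,A,D,F,E], logical=[D,F,E,C,B,A]
After op 6 (rotate(+3)): offset=0, physical=[C,B,A,D,F,E], logical=[C,B,A,D,F,E]

Answer: 0 C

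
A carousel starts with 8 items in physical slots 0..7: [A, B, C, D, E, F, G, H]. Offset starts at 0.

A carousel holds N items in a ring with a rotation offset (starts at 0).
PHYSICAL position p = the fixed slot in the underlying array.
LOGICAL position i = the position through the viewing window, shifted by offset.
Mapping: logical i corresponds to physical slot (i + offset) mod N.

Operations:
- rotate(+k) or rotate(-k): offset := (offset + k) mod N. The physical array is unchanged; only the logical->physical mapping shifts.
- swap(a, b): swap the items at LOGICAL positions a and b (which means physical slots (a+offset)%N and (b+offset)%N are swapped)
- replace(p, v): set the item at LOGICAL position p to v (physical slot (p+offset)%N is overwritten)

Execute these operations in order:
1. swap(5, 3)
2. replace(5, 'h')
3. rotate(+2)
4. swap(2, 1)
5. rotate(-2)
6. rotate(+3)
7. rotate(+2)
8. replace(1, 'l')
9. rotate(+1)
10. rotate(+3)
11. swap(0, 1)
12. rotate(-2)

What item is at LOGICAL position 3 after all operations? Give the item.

After op 1 (swap(5, 3)): offset=0, physical=[A,B,C,F,E,D,G,H], logical=[A,B,C,F,E,D,G,H]
After op 2 (replace(5, 'h')): offset=0, physical=[A,B,C,F,E,h,G,H], logical=[A,B,C,F,E,h,G,H]
After op 3 (rotate(+2)): offset=2, physical=[A,B,C,F,E,h,G,H], logical=[C,F,E,h,G,H,A,B]
After op 4 (swap(2, 1)): offset=2, physical=[A,B,C,E,F,h,G,H], logical=[C,E,F,h,G,H,A,B]
After op 5 (rotate(-2)): offset=0, physical=[A,B,C,E,F,h,G,H], logical=[A,B,C,E,F,h,G,H]
After op 6 (rotate(+3)): offset=3, physical=[A,B,C,E,F,h,G,H], logical=[E,F,h,G,H,A,B,C]
After op 7 (rotate(+2)): offset=5, physical=[A,B,C,E,F,h,G,H], logical=[h,G,H,A,B,C,E,F]
After op 8 (replace(1, 'l')): offset=5, physical=[A,B,C,E,F,h,l,H], logical=[h,l,H,A,B,C,E,F]
After op 9 (rotate(+1)): offset=6, physical=[A,B,C,E,F,h,l,H], logical=[l,H,A,B,C,E,F,h]
After op 10 (rotate(+3)): offset=1, physical=[A,B,C,E,F,h,l,H], logical=[B,C,E,F,h,l,H,A]
After op 11 (swap(0, 1)): offset=1, physical=[A,C,B,E,F,h,l,H], logical=[C,B,E,F,h,l,H,A]
After op 12 (rotate(-2)): offset=7, physical=[A,C,B,E,F,h,l,H], logical=[H,A,C,B,E,F,h,l]

Answer: B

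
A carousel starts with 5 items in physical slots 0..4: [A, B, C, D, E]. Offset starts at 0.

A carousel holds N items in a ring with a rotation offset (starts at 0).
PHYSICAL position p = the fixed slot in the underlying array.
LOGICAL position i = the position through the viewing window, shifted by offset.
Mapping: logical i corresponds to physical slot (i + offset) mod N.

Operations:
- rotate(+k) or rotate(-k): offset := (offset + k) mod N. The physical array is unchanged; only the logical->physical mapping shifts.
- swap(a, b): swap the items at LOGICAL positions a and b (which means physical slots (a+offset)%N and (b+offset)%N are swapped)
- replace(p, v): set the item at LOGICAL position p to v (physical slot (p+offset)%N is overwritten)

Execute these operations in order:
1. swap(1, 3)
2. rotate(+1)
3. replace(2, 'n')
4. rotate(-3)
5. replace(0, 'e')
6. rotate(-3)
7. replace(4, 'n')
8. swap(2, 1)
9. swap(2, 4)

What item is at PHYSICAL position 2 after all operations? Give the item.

Answer: n

Derivation:
After op 1 (swap(1, 3)): offset=0, physical=[A,D,C,B,E], logical=[A,D,C,B,E]
After op 2 (rotate(+1)): offset=1, physical=[A,D,C,B,E], logical=[D,C,B,E,A]
After op 3 (replace(2, 'n')): offset=1, physical=[A,D,C,n,E], logical=[D,C,n,E,A]
After op 4 (rotate(-3)): offset=3, physical=[A,D,C,n,E], logical=[n,E,A,D,C]
After op 5 (replace(0, 'e')): offset=3, physical=[A,D,C,e,E], logical=[e,E,A,D,C]
After op 6 (rotate(-3)): offset=0, physical=[A,D,C,e,E], logical=[A,D,C,e,E]
After op 7 (replace(4, 'n')): offset=0, physical=[A,D,C,e,n], logical=[A,D,C,e,n]
After op 8 (swap(2, 1)): offset=0, physical=[A,C,D,e,n], logical=[A,C,D,e,n]
After op 9 (swap(2, 4)): offset=0, physical=[A,C,n,e,D], logical=[A,C,n,e,D]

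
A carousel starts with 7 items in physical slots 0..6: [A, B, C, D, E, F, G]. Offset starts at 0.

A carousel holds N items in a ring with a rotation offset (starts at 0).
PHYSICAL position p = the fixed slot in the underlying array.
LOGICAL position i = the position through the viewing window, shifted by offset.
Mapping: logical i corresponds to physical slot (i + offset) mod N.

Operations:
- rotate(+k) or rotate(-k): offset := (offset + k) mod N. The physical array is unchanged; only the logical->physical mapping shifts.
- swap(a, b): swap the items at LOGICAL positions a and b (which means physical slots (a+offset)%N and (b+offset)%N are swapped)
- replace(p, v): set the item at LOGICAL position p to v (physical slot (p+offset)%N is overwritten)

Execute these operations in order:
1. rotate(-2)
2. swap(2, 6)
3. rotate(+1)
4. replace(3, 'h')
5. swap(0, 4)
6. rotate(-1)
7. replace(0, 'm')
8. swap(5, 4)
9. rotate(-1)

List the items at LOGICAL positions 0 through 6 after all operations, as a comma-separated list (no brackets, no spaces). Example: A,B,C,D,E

Answer: A,m,D,E,B,G,h

Derivation:
After op 1 (rotate(-2)): offset=5, physical=[A,B,C,D,E,F,G], logical=[F,G,A,B,C,D,E]
After op 2 (swap(2, 6)): offset=5, physical=[E,B,C,D,A,F,G], logical=[F,G,E,B,C,D,A]
After op 3 (rotate(+1)): offset=6, physical=[E,B,C,D,A,F,G], logical=[G,E,B,C,D,A,F]
After op 4 (replace(3, 'h')): offset=6, physical=[E,B,h,D,A,F,G], logical=[G,E,B,h,D,A,F]
After op 5 (swap(0, 4)): offset=6, physical=[E,B,h,G,A,F,D], logical=[D,E,B,h,G,A,F]
After op 6 (rotate(-1)): offset=5, physical=[E,B,h,G,A,F,D], logical=[F,D,E,B,h,G,A]
After op 7 (replace(0, 'm')): offset=5, physical=[E,B,h,G,A,m,D], logical=[m,D,E,B,h,G,A]
After op 8 (swap(5, 4)): offset=5, physical=[E,B,G,h,A,m,D], logical=[m,D,E,B,G,h,A]
After op 9 (rotate(-1)): offset=4, physical=[E,B,G,h,A,m,D], logical=[A,m,D,E,B,G,h]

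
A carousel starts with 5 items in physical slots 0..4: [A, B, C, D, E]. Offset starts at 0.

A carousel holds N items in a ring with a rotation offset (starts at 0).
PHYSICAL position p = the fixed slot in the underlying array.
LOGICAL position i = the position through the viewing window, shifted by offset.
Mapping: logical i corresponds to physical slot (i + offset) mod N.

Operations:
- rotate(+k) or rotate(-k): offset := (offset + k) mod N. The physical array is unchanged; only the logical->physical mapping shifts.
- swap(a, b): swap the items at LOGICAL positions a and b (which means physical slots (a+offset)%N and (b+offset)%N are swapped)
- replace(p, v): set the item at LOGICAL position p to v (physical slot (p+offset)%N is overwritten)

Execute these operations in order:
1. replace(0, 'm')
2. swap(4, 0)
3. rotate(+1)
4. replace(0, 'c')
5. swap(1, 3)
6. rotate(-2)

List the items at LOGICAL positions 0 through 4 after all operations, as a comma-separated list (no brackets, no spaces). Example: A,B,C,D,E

After op 1 (replace(0, 'm')): offset=0, physical=[m,B,C,D,E], logical=[m,B,C,D,E]
After op 2 (swap(4, 0)): offset=0, physical=[E,B,C,D,m], logical=[E,B,C,D,m]
After op 3 (rotate(+1)): offset=1, physical=[E,B,C,D,m], logical=[B,C,D,m,E]
After op 4 (replace(0, 'c')): offset=1, physical=[E,c,C,D,m], logical=[c,C,D,m,E]
After op 5 (swap(1, 3)): offset=1, physical=[E,c,m,D,C], logical=[c,m,D,C,E]
After op 6 (rotate(-2)): offset=4, physical=[E,c,m,D,C], logical=[C,E,c,m,D]

Answer: C,E,c,m,D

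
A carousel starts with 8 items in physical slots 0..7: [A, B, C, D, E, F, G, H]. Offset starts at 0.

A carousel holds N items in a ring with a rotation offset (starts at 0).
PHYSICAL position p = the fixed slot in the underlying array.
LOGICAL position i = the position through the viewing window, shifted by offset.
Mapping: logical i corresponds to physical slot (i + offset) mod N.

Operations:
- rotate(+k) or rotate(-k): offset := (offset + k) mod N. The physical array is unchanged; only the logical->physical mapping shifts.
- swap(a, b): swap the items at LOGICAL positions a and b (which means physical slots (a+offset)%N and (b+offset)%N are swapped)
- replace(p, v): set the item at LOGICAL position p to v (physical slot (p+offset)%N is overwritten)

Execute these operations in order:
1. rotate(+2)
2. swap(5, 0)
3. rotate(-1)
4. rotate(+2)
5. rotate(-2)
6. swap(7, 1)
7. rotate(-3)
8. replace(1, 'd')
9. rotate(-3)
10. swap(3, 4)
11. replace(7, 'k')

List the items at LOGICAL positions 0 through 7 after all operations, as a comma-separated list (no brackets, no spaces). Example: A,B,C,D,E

After op 1 (rotate(+2)): offset=2, physical=[A,B,C,D,E,F,G,H], logical=[C,D,E,F,G,H,A,B]
After op 2 (swap(5, 0)): offset=2, physical=[A,B,H,D,E,F,G,C], logical=[H,D,E,F,G,C,A,B]
After op 3 (rotate(-1)): offset=1, physical=[A,B,H,D,E,F,G,C], logical=[B,H,D,E,F,G,C,A]
After op 4 (rotate(+2)): offset=3, physical=[A,B,H,D,E,F,G,C], logical=[D,E,F,G,C,A,B,H]
After op 5 (rotate(-2)): offset=1, physical=[A,B,H,D,E,F,G,C], logical=[B,H,D,E,F,G,C,A]
After op 6 (swap(7, 1)): offset=1, physical=[H,B,A,D,E,F,G,C], logical=[B,A,D,E,F,G,C,H]
After op 7 (rotate(-3)): offset=6, physical=[H,B,A,D,E,F,G,C], logical=[G,C,H,B,A,D,E,F]
After op 8 (replace(1, 'd')): offset=6, physical=[H,B,A,D,E,F,G,d], logical=[G,d,H,B,A,D,E,F]
After op 9 (rotate(-3)): offset=3, physical=[H,B,A,D,E,F,G,d], logical=[D,E,F,G,d,H,B,A]
After op 10 (swap(3, 4)): offset=3, physical=[H,B,A,D,E,F,d,G], logical=[D,E,F,d,G,H,B,A]
After op 11 (replace(7, 'k')): offset=3, physical=[H,B,k,D,E,F,d,G], logical=[D,E,F,d,G,H,B,k]

Answer: D,E,F,d,G,H,B,k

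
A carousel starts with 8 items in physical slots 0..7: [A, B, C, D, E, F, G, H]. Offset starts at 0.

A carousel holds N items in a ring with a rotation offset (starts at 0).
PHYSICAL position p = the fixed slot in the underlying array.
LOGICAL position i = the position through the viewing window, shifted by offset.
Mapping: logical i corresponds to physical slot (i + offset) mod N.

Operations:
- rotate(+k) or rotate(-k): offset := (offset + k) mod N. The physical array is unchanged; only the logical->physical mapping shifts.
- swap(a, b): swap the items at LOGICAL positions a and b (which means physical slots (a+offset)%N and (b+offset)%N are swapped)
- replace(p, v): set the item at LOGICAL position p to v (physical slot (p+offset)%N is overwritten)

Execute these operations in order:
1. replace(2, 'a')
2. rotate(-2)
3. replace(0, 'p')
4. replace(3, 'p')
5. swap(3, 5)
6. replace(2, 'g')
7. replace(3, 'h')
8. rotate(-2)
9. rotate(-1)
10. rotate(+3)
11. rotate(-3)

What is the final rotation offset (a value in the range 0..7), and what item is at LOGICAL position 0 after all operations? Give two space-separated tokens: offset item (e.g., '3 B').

After op 1 (replace(2, 'a')): offset=0, physical=[A,B,a,D,E,F,G,H], logical=[A,B,a,D,E,F,G,H]
After op 2 (rotate(-2)): offset=6, physical=[A,B,a,D,E,F,G,H], logical=[G,H,A,B,a,D,E,F]
After op 3 (replace(0, 'p')): offset=6, physical=[A,B,a,D,E,F,p,H], logical=[p,H,A,B,a,D,E,F]
After op 4 (replace(3, 'p')): offset=6, physical=[A,p,a,D,E,F,p,H], logical=[p,H,A,p,a,D,E,F]
After op 5 (swap(3, 5)): offset=6, physical=[A,D,a,p,E,F,p,H], logical=[p,H,A,D,a,p,E,F]
After op 6 (replace(2, 'g')): offset=6, physical=[g,D,a,p,E,F,p,H], logical=[p,H,g,D,a,p,E,F]
After op 7 (replace(3, 'h')): offset=6, physical=[g,h,a,p,E,F,p,H], logical=[p,H,g,h,a,p,E,F]
After op 8 (rotate(-2)): offset=4, physical=[g,h,a,p,E,F,p,H], logical=[E,F,p,H,g,h,a,p]
After op 9 (rotate(-1)): offset=3, physical=[g,h,a,p,E,F,p,H], logical=[p,E,F,p,H,g,h,a]
After op 10 (rotate(+3)): offset=6, physical=[g,h,a,p,E,F,p,H], logical=[p,H,g,h,a,p,E,F]
After op 11 (rotate(-3)): offset=3, physical=[g,h,a,p,E,F,p,H], logical=[p,E,F,p,H,g,h,a]

Answer: 3 p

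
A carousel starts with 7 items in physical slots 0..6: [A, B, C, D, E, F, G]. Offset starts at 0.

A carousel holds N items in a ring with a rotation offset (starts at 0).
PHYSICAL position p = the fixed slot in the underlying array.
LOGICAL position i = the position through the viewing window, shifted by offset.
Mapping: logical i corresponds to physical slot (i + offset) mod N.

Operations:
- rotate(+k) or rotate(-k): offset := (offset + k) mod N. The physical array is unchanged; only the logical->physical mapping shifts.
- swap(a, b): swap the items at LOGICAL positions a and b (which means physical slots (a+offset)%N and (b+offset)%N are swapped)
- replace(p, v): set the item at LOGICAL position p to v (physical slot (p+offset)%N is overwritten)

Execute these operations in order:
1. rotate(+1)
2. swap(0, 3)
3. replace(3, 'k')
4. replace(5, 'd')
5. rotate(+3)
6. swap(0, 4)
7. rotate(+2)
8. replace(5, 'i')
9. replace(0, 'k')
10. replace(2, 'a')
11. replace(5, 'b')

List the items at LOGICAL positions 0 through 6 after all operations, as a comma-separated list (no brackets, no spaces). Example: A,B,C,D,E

After op 1 (rotate(+1)): offset=1, physical=[A,B,C,D,E,F,G], logical=[B,C,D,E,F,G,A]
After op 2 (swap(0, 3)): offset=1, physical=[A,E,C,D,B,F,G], logical=[E,C,D,B,F,G,A]
After op 3 (replace(3, 'k')): offset=1, physical=[A,E,C,D,k,F,G], logical=[E,C,D,k,F,G,A]
After op 4 (replace(5, 'd')): offset=1, physical=[A,E,C,D,k,F,d], logical=[E,C,D,k,F,d,A]
After op 5 (rotate(+3)): offset=4, physical=[A,E,C,D,k,F,d], logical=[k,F,d,A,E,C,D]
After op 6 (swap(0, 4)): offset=4, physical=[A,k,C,D,E,F,d], logical=[E,F,d,A,k,C,D]
After op 7 (rotate(+2)): offset=6, physical=[A,k,C,D,E,F,d], logical=[d,A,k,C,D,E,F]
After op 8 (replace(5, 'i')): offset=6, physical=[A,k,C,D,i,F,d], logical=[d,A,k,C,D,i,F]
After op 9 (replace(0, 'k')): offset=6, physical=[A,k,C,D,i,F,k], logical=[k,A,k,C,D,i,F]
After op 10 (replace(2, 'a')): offset=6, physical=[A,a,C,D,i,F,k], logical=[k,A,a,C,D,i,F]
After op 11 (replace(5, 'b')): offset=6, physical=[A,a,C,D,b,F,k], logical=[k,A,a,C,D,b,F]

Answer: k,A,a,C,D,b,F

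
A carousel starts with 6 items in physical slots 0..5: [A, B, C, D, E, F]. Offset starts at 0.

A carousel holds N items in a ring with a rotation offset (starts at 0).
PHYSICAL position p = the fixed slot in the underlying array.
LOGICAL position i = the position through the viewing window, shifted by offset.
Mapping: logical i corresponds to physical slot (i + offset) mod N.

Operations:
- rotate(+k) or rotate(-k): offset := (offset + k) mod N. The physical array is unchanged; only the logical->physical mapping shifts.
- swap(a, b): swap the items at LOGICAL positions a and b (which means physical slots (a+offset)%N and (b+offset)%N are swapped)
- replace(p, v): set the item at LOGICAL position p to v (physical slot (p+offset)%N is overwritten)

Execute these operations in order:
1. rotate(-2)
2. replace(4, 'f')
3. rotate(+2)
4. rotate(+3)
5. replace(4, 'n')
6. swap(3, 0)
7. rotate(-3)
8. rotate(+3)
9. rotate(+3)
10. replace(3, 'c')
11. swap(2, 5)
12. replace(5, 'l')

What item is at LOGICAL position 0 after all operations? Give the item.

Answer: D

Derivation:
After op 1 (rotate(-2)): offset=4, physical=[A,B,C,D,E,F], logical=[E,F,A,B,C,D]
After op 2 (replace(4, 'f')): offset=4, physical=[A,B,f,D,E,F], logical=[E,F,A,B,f,D]
After op 3 (rotate(+2)): offset=0, physical=[A,B,f,D,E,F], logical=[A,B,f,D,E,F]
After op 4 (rotate(+3)): offset=3, physical=[A,B,f,D,E,F], logical=[D,E,F,A,B,f]
After op 5 (replace(4, 'n')): offset=3, physical=[A,n,f,D,E,F], logical=[D,E,F,A,n,f]
After op 6 (swap(3, 0)): offset=3, physical=[D,n,f,A,E,F], logical=[A,E,F,D,n,f]
After op 7 (rotate(-3)): offset=0, physical=[D,n,f,A,E,F], logical=[D,n,f,A,E,F]
After op 8 (rotate(+3)): offset=3, physical=[D,n,f,A,E,F], logical=[A,E,F,D,n,f]
After op 9 (rotate(+3)): offset=0, physical=[D,n,f,A,E,F], logical=[D,n,f,A,E,F]
After op 10 (replace(3, 'c')): offset=0, physical=[D,n,f,c,E,F], logical=[D,n,f,c,E,F]
After op 11 (swap(2, 5)): offset=0, physical=[D,n,F,c,E,f], logical=[D,n,F,c,E,f]
After op 12 (replace(5, 'l')): offset=0, physical=[D,n,F,c,E,l], logical=[D,n,F,c,E,l]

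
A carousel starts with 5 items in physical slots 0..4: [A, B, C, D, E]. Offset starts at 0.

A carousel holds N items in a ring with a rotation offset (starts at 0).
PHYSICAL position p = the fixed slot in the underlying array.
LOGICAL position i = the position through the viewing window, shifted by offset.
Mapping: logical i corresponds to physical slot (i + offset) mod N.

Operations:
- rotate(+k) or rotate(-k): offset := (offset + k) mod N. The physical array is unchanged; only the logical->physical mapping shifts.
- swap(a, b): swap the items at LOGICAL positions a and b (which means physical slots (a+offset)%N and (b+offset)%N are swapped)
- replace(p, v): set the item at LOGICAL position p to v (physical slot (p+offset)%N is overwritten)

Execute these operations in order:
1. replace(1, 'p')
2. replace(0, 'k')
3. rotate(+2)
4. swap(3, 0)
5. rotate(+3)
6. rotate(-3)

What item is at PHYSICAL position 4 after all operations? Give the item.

Answer: E

Derivation:
After op 1 (replace(1, 'p')): offset=0, physical=[A,p,C,D,E], logical=[A,p,C,D,E]
After op 2 (replace(0, 'k')): offset=0, physical=[k,p,C,D,E], logical=[k,p,C,D,E]
After op 3 (rotate(+2)): offset=2, physical=[k,p,C,D,E], logical=[C,D,E,k,p]
After op 4 (swap(3, 0)): offset=2, physical=[C,p,k,D,E], logical=[k,D,E,C,p]
After op 5 (rotate(+3)): offset=0, physical=[C,p,k,D,E], logical=[C,p,k,D,E]
After op 6 (rotate(-3)): offset=2, physical=[C,p,k,D,E], logical=[k,D,E,C,p]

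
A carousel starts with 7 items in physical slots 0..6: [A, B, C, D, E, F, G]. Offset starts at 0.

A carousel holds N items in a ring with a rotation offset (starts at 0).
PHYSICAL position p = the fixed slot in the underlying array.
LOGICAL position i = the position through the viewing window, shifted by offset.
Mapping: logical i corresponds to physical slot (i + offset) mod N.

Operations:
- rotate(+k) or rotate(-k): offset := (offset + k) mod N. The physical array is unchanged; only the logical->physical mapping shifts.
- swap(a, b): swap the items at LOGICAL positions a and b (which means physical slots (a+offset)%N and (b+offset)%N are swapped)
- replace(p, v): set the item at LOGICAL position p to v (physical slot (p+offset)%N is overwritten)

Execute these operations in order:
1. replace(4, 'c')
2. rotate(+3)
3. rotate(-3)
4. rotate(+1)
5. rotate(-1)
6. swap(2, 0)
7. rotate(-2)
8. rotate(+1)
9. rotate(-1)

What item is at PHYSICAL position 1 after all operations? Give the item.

Answer: B

Derivation:
After op 1 (replace(4, 'c')): offset=0, physical=[A,B,C,D,c,F,G], logical=[A,B,C,D,c,F,G]
After op 2 (rotate(+3)): offset=3, physical=[A,B,C,D,c,F,G], logical=[D,c,F,G,A,B,C]
After op 3 (rotate(-3)): offset=0, physical=[A,B,C,D,c,F,G], logical=[A,B,C,D,c,F,G]
After op 4 (rotate(+1)): offset=1, physical=[A,B,C,D,c,F,G], logical=[B,C,D,c,F,G,A]
After op 5 (rotate(-1)): offset=0, physical=[A,B,C,D,c,F,G], logical=[A,B,C,D,c,F,G]
After op 6 (swap(2, 0)): offset=0, physical=[C,B,A,D,c,F,G], logical=[C,B,A,D,c,F,G]
After op 7 (rotate(-2)): offset=5, physical=[C,B,A,D,c,F,G], logical=[F,G,C,B,A,D,c]
After op 8 (rotate(+1)): offset=6, physical=[C,B,A,D,c,F,G], logical=[G,C,B,A,D,c,F]
After op 9 (rotate(-1)): offset=5, physical=[C,B,A,D,c,F,G], logical=[F,G,C,B,A,D,c]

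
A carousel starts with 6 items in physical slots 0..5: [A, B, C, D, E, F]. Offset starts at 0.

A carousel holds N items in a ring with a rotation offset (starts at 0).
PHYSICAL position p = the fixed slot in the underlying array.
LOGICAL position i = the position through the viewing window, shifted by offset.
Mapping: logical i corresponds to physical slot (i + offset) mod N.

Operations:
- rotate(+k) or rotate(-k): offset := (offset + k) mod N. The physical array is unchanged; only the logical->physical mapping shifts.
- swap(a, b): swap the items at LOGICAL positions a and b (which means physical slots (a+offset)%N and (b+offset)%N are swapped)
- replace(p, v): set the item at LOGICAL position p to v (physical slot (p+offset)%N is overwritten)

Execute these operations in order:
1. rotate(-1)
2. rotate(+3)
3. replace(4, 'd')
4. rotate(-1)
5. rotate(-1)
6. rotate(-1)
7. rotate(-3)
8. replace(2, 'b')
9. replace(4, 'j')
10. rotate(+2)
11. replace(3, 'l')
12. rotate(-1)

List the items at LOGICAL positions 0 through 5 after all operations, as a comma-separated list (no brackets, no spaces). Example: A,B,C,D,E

Answer: D,b,F,j,l,C

Derivation:
After op 1 (rotate(-1)): offset=5, physical=[A,B,C,D,E,F], logical=[F,A,B,C,D,E]
After op 2 (rotate(+3)): offset=2, physical=[A,B,C,D,E,F], logical=[C,D,E,F,A,B]
After op 3 (replace(4, 'd')): offset=2, physical=[d,B,C,D,E,F], logical=[C,D,E,F,d,B]
After op 4 (rotate(-1)): offset=1, physical=[d,B,C,D,E,F], logical=[B,C,D,E,F,d]
After op 5 (rotate(-1)): offset=0, physical=[d,B,C,D,E,F], logical=[d,B,C,D,E,F]
After op 6 (rotate(-1)): offset=5, physical=[d,B,C,D,E,F], logical=[F,d,B,C,D,E]
After op 7 (rotate(-3)): offset=2, physical=[d,B,C,D,E,F], logical=[C,D,E,F,d,B]
After op 8 (replace(2, 'b')): offset=2, physical=[d,B,C,D,b,F], logical=[C,D,b,F,d,B]
After op 9 (replace(4, 'j')): offset=2, physical=[j,B,C,D,b,F], logical=[C,D,b,F,j,B]
After op 10 (rotate(+2)): offset=4, physical=[j,B,C,D,b,F], logical=[b,F,j,B,C,D]
After op 11 (replace(3, 'l')): offset=4, physical=[j,l,C,D,b,F], logical=[b,F,j,l,C,D]
After op 12 (rotate(-1)): offset=3, physical=[j,l,C,D,b,F], logical=[D,b,F,j,l,C]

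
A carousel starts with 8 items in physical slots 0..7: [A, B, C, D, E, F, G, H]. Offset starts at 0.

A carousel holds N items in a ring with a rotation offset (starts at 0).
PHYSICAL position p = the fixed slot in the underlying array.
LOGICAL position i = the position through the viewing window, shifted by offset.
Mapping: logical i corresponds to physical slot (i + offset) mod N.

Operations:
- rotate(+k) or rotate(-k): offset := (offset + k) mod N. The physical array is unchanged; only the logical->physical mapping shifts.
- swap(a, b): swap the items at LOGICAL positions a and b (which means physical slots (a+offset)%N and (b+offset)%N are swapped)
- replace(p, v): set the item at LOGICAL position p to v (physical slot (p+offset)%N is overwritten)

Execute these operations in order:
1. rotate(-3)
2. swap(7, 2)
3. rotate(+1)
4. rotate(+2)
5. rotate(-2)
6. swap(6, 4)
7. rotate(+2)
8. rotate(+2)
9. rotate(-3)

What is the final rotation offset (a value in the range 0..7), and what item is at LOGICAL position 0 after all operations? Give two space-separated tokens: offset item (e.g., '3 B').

Answer: 7 E

Derivation:
After op 1 (rotate(-3)): offset=5, physical=[A,B,C,D,E,F,G,H], logical=[F,G,H,A,B,C,D,E]
After op 2 (swap(7, 2)): offset=5, physical=[A,B,C,D,H,F,G,E], logical=[F,G,E,A,B,C,D,H]
After op 3 (rotate(+1)): offset=6, physical=[A,B,C,D,H,F,G,E], logical=[G,E,A,B,C,D,H,F]
After op 4 (rotate(+2)): offset=0, physical=[A,B,C,D,H,F,G,E], logical=[A,B,C,D,H,F,G,E]
After op 5 (rotate(-2)): offset=6, physical=[A,B,C,D,H,F,G,E], logical=[G,E,A,B,C,D,H,F]
After op 6 (swap(6, 4)): offset=6, physical=[A,B,H,D,C,F,G,E], logical=[G,E,A,B,H,D,C,F]
After op 7 (rotate(+2)): offset=0, physical=[A,B,H,D,C,F,G,E], logical=[A,B,H,D,C,F,G,E]
After op 8 (rotate(+2)): offset=2, physical=[A,B,H,D,C,F,G,E], logical=[H,D,C,F,G,E,A,B]
After op 9 (rotate(-3)): offset=7, physical=[A,B,H,D,C,F,G,E], logical=[E,A,B,H,D,C,F,G]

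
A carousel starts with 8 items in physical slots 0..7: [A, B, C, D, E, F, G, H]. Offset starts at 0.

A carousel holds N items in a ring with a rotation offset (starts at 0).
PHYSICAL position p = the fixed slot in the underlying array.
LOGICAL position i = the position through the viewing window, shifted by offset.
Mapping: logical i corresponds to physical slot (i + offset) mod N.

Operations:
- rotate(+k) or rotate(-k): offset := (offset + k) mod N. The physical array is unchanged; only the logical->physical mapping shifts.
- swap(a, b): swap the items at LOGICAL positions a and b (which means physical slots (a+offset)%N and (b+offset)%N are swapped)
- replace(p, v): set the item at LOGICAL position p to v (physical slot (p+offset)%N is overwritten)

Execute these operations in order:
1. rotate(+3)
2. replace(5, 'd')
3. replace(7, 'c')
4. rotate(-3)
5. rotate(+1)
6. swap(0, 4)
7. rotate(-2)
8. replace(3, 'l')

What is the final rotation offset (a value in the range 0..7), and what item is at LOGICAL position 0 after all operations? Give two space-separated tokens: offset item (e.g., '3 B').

Answer: 7 H

Derivation:
After op 1 (rotate(+3)): offset=3, physical=[A,B,C,D,E,F,G,H], logical=[D,E,F,G,H,A,B,C]
After op 2 (replace(5, 'd')): offset=3, physical=[d,B,C,D,E,F,G,H], logical=[D,E,F,G,H,d,B,C]
After op 3 (replace(7, 'c')): offset=3, physical=[d,B,c,D,E,F,G,H], logical=[D,E,F,G,H,d,B,c]
After op 4 (rotate(-3)): offset=0, physical=[d,B,c,D,E,F,G,H], logical=[d,B,c,D,E,F,G,H]
After op 5 (rotate(+1)): offset=1, physical=[d,B,c,D,E,F,G,H], logical=[B,c,D,E,F,G,H,d]
After op 6 (swap(0, 4)): offset=1, physical=[d,F,c,D,E,B,G,H], logical=[F,c,D,E,B,G,H,d]
After op 7 (rotate(-2)): offset=7, physical=[d,F,c,D,E,B,G,H], logical=[H,d,F,c,D,E,B,G]
After op 8 (replace(3, 'l')): offset=7, physical=[d,F,l,D,E,B,G,H], logical=[H,d,F,l,D,E,B,G]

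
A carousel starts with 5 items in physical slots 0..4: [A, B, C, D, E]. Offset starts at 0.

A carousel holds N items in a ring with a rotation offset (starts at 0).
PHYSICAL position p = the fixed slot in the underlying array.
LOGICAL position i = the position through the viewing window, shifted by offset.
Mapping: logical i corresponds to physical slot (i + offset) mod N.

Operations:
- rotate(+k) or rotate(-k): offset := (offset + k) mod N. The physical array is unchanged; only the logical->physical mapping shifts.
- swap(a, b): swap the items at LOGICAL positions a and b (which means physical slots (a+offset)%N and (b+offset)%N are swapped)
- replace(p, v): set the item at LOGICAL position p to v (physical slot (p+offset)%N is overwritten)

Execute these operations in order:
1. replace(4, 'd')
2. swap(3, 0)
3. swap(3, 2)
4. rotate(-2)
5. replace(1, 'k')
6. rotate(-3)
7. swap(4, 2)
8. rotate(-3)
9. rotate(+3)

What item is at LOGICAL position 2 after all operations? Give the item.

Answer: k

Derivation:
After op 1 (replace(4, 'd')): offset=0, physical=[A,B,C,D,d], logical=[A,B,C,D,d]
After op 2 (swap(3, 0)): offset=0, physical=[D,B,C,A,d], logical=[D,B,C,A,d]
After op 3 (swap(3, 2)): offset=0, physical=[D,B,A,C,d], logical=[D,B,A,C,d]
After op 4 (rotate(-2)): offset=3, physical=[D,B,A,C,d], logical=[C,d,D,B,A]
After op 5 (replace(1, 'k')): offset=3, physical=[D,B,A,C,k], logical=[C,k,D,B,A]
After op 6 (rotate(-3)): offset=0, physical=[D,B,A,C,k], logical=[D,B,A,C,k]
After op 7 (swap(4, 2)): offset=0, physical=[D,B,k,C,A], logical=[D,B,k,C,A]
After op 8 (rotate(-3)): offset=2, physical=[D,B,k,C,A], logical=[k,C,A,D,B]
After op 9 (rotate(+3)): offset=0, physical=[D,B,k,C,A], logical=[D,B,k,C,A]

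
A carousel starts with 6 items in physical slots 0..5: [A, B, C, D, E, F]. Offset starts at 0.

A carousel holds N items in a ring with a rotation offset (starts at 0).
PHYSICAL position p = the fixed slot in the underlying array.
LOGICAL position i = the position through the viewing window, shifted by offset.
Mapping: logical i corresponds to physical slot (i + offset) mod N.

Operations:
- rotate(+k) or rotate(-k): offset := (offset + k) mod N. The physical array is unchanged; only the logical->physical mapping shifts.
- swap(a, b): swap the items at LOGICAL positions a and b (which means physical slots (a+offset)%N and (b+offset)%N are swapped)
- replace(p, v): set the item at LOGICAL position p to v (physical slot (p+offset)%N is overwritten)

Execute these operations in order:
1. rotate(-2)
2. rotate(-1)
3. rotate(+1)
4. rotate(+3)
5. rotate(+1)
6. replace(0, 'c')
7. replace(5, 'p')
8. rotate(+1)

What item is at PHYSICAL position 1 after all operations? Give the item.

After op 1 (rotate(-2)): offset=4, physical=[A,B,C,D,E,F], logical=[E,F,A,B,C,D]
After op 2 (rotate(-1)): offset=3, physical=[A,B,C,D,E,F], logical=[D,E,F,A,B,C]
After op 3 (rotate(+1)): offset=4, physical=[A,B,C,D,E,F], logical=[E,F,A,B,C,D]
After op 4 (rotate(+3)): offset=1, physical=[A,B,C,D,E,F], logical=[B,C,D,E,F,A]
After op 5 (rotate(+1)): offset=2, physical=[A,B,C,D,E,F], logical=[C,D,E,F,A,B]
After op 6 (replace(0, 'c')): offset=2, physical=[A,B,c,D,E,F], logical=[c,D,E,F,A,B]
After op 7 (replace(5, 'p')): offset=2, physical=[A,p,c,D,E,F], logical=[c,D,E,F,A,p]
After op 8 (rotate(+1)): offset=3, physical=[A,p,c,D,E,F], logical=[D,E,F,A,p,c]

Answer: p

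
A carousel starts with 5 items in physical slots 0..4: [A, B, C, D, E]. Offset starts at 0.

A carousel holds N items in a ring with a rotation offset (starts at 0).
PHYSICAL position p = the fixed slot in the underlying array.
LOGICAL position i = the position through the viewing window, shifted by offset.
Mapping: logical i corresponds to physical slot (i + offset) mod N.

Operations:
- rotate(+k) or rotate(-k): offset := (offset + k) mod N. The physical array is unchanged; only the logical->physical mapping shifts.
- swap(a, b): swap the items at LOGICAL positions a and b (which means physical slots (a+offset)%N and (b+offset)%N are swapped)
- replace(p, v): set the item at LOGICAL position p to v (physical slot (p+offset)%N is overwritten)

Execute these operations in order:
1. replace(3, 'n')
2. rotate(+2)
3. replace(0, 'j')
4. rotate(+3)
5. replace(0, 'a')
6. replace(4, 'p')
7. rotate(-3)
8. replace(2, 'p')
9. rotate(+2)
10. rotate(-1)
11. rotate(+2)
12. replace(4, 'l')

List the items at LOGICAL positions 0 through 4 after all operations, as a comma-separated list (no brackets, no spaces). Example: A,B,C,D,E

Answer: a,B,j,n,l

Derivation:
After op 1 (replace(3, 'n')): offset=0, physical=[A,B,C,n,E], logical=[A,B,C,n,E]
After op 2 (rotate(+2)): offset=2, physical=[A,B,C,n,E], logical=[C,n,E,A,B]
After op 3 (replace(0, 'j')): offset=2, physical=[A,B,j,n,E], logical=[j,n,E,A,B]
After op 4 (rotate(+3)): offset=0, physical=[A,B,j,n,E], logical=[A,B,j,n,E]
After op 5 (replace(0, 'a')): offset=0, physical=[a,B,j,n,E], logical=[a,B,j,n,E]
After op 6 (replace(4, 'p')): offset=0, physical=[a,B,j,n,p], logical=[a,B,j,n,p]
After op 7 (rotate(-3)): offset=2, physical=[a,B,j,n,p], logical=[j,n,p,a,B]
After op 8 (replace(2, 'p')): offset=2, physical=[a,B,j,n,p], logical=[j,n,p,a,B]
After op 9 (rotate(+2)): offset=4, physical=[a,B,j,n,p], logical=[p,a,B,j,n]
After op 10 (rotate(-1)): offset=3, physical=[a,B,j,n,p], logical=[n,p,a,B,j]
After op 11 (rotate(+2)): offset=0, physical=[a,B,j,n,p], logical=[a,B,j,n,p]
After op 12 (replace(4, 'l')): offset=0, physical=[a,B,j,n,l], logical=[a,B,j,n,l]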